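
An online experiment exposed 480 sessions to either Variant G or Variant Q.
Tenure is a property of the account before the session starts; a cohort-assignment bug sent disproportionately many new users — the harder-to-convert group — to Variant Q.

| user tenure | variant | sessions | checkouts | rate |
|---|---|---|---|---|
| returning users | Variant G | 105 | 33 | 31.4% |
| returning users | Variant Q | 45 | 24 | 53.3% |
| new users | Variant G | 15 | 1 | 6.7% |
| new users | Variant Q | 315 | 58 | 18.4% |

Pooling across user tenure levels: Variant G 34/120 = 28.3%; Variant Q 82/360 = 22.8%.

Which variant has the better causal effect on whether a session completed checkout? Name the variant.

Variant Q

The stratified and pooled comparisons disagree (Variant Q wins within each user tenure; Variant G wins overall), so the answer turns on the causal role of user tenure.
The imbalance in user tenure arose from how sessions were allocated, not from anything the variant did; and user tenure independently affects the outcome. The pooled gap is confounded — condition on user tenure.
Within each level — returning users: 31.4% vs 53.3%; new users: 6.7% vs 18.4% — Variant Q is higher every time.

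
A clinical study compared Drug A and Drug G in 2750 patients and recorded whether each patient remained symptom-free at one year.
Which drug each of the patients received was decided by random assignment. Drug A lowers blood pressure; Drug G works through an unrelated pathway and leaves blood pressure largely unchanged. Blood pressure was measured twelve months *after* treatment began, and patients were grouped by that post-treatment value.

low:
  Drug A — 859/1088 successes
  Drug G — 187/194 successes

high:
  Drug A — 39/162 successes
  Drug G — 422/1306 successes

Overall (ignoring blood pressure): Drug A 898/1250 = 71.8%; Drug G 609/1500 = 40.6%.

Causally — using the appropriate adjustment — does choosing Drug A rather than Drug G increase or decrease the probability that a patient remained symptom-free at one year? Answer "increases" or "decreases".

increases

Blood pressure lies on the pathway drug → blood pressure → outcome, so adjusting for it blocks the indirect effect. For the total causal effect of drug, use the unadjusted pooled rates.
Pooled: Drug A 71.8% vs Drug G 40.6%; Drug A is higher overall.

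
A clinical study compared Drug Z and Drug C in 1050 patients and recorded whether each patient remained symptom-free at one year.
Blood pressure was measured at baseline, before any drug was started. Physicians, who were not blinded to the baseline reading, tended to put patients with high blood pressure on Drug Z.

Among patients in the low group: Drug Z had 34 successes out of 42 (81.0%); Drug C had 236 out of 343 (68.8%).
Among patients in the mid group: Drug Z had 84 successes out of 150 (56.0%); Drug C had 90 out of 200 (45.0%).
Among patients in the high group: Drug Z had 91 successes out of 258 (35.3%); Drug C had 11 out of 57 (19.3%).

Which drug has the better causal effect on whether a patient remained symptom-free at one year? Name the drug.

Drug Z is higher inside every blood pressure stratum but Drug C is higher in aggregate. Whether to stratify depends on how blood pressure relates to the drug.
The imbalance in blood pressure arose from how patients were allocated, not from anything the drug did; and blood pressure independently affects the outcome. The pooled gap is confounded — condition on blood pressure.
Within each level — low: 81.0% vs 68.8%; mid: 56.0% vs 45.0%; high: 35.3% vs 19.3% — Drug Z is higher every time.

Drug Z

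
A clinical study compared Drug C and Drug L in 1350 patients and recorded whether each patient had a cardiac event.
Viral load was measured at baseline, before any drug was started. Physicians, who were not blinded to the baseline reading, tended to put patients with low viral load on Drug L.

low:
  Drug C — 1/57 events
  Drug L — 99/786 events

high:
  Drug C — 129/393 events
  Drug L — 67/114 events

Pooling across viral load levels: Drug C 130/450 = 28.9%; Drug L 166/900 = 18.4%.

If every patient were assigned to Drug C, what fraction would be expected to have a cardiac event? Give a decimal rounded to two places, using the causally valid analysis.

0.13

The stratified and pooled comparisons disagree (Drug C wins within each viral load; Drug L wins overall), so the answer turns on the causal role of viral load.
Here viral load is a common cause — it drives both which drug a case falls under and the outcome. The crude comparison mixes populations; the stratum-specific rates are the causally relevant ones.
Standardising Drug C to the population viral load mix: 0.624·1/57 + 0.376·129/393 = 0.134.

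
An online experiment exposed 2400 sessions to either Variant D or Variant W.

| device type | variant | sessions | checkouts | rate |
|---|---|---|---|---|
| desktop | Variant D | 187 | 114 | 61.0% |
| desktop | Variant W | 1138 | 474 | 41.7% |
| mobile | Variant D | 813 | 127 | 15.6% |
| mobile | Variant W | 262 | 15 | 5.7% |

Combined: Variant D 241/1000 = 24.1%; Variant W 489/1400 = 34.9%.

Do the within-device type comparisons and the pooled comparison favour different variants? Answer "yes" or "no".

yes

Within each device type level (desktop 61.0% vs 41.7%; mobile 15.6% vs 5.7%), Variant D has the higher rate every time. Pooled: 24.1% vs 34.9% — Variant W has the higher rate overall. The two comparisons disagree.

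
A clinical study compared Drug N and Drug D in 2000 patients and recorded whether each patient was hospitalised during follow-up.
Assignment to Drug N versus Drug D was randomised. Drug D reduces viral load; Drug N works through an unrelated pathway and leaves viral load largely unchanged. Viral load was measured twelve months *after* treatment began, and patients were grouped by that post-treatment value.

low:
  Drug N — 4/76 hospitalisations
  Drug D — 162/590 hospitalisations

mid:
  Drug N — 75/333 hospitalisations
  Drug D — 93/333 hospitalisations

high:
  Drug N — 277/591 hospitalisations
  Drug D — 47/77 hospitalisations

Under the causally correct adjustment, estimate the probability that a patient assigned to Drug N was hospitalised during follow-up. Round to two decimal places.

0.36

Stratifying would compare drugs among patients the drugs themselves sorted into viral load groups — a form of selection on an intermediate. The unconditioned pooled rates give the total causal effect.
So P(outcome | do(Drug N)) is just the pooled rate for Drug N: 356/1000 = 0.356.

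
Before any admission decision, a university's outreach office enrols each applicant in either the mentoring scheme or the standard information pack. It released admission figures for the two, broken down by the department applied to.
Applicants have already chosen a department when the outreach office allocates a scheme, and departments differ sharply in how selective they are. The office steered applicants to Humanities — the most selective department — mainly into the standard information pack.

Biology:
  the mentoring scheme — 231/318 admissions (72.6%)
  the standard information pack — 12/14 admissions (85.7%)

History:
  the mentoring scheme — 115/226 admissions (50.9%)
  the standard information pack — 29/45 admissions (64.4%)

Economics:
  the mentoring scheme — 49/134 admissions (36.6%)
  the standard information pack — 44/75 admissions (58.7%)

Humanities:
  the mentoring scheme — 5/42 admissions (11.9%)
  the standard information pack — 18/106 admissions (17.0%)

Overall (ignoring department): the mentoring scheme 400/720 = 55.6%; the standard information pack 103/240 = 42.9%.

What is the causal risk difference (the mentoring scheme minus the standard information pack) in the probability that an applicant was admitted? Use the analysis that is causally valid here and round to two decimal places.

-0.14

Within every department level the standard information pack has the higher rate, yet pooled the mentoring scheme does — Simpson's reversal.
Department differs across outreach schemes for reasons unrelated to any effect of the outreach scheme itself, and it separately predicts the outcome — a classic confounder. We must compare within department levels.
Adjusting over the population distribution of department: 0.346·(0.726−0.857) + 0.282·(0.509−0.644) + 0.218·(0.366−0.587) + 0.154·(0.119−0.170) = -0.139.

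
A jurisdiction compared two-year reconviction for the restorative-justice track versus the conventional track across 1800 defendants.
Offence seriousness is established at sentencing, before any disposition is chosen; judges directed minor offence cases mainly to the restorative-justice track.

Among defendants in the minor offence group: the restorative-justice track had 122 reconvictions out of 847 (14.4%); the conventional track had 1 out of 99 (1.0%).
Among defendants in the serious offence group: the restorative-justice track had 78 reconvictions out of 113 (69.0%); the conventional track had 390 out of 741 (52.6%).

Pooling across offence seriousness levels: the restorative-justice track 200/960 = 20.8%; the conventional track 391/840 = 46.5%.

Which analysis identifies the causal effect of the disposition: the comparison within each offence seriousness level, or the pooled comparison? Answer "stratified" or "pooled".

stratified

The stratified and pooled comparisons disagree (the conventional track wins within each offence seriousness; the restorative-justice track wins overall), so the answer turns on the causal role of offence seriousness.
Offence seriousness satisfies the back-door criterion: it is not a descendant of the disposition, and it blocks the spurious path from disposition to outcome. Adjusting for it (i.e., using the within-offence seriousness rates) gives the causal effect.
Within each level — minor offence: 14.4% vs 1.0%; serious offence: 69.0% vs 52.6% — the conventional track is lower every time.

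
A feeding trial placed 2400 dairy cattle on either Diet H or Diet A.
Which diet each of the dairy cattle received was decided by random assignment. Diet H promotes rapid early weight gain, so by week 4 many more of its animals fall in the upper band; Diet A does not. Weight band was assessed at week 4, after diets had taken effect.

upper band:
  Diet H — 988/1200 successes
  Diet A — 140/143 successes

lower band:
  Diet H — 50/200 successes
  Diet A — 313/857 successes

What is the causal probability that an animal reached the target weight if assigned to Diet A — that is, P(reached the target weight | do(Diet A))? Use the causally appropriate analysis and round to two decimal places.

0.45

The week-4 weight band-specific comparison favours Diet A throughout, but the pooled figures favour Diet H. The question is whether to condition on week-4 weight band.
The distribution of week-4 weight band is itself part of what the diet does — it is an intermediate outcome. Holding it fixed would remove that part of the effect; the total effect is the pooled difference.
So P(outcome | do(Diet A)) is just the pooled rate for Diet A: 453/1000 = 0.453.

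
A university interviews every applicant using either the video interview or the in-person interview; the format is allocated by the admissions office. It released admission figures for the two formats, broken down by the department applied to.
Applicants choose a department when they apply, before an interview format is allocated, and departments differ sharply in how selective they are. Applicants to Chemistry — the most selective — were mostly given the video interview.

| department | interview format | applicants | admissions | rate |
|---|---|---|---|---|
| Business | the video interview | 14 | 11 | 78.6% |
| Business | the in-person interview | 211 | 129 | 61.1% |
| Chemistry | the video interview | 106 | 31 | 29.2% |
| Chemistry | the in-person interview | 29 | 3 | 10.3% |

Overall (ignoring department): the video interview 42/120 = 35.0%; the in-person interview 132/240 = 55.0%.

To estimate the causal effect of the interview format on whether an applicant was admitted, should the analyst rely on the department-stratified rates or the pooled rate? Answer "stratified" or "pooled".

Department differs across interview formats for reasons unrelated to any effect of the interview format itself, and it separately predicts the outcome — a classic confounder. We must compare within department levels.
Within each level — Business: 78.6% vs 61.1%; Chemistry: 29.2% vs 10.3% — the video interview is higher every time.

stratified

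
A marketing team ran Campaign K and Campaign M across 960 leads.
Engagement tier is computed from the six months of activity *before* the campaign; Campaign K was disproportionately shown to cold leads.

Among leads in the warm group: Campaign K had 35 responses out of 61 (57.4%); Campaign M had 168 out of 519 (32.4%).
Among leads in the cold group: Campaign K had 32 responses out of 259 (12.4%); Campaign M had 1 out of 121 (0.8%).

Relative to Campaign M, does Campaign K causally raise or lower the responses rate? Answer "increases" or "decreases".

increases

Since engagement tier is a pre-existing factor (not a product of the campaign) and it affects the outcome on its own, it is a confounder. The stratified rates, not the pooled rate, identify the causal effect.
Within each level — warm: 57.4% vs 32.4%; cold: 12.4% vs 0.8% — Campaign K is higher every time.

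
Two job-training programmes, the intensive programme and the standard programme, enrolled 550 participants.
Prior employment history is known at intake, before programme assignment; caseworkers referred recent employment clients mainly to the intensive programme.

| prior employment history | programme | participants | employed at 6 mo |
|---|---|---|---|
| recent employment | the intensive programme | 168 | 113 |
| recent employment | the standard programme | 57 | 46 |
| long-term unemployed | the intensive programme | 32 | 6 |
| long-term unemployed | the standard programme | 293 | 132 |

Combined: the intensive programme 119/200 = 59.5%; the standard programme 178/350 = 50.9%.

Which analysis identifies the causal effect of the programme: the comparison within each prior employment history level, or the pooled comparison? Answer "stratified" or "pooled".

Within every prior employment history level the standard programme has the higher rate, yet pooled the intensive programme does — Simpson's reversal.
Since prior employment history is a pre-existing factor (not a product of the programme) and it affects the outcome on its own, it is a confounder. The stratified rates, not the pooled rate, identify the causal effect.
Within each level — recent employment: 67.3% vs 80.7%; long-term unemployed: 18.8% vs 45.1% — the standard programme is higher every time.

stratified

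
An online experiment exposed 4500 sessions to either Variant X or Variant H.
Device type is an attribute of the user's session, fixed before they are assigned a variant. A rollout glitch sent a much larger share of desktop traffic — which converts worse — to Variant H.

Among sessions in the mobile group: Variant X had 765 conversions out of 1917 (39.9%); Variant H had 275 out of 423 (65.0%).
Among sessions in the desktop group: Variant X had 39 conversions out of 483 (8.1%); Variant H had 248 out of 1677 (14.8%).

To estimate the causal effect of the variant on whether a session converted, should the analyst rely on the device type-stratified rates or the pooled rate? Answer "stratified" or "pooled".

stratified

The device type-specific comparison favours Variant H throughout, but the pooled figures favour Variant X. The question is whether to condition on device type.
Device type is set before the variant has any effect — it is not caused by the variant — and it independently drives the outcome. That makes it a confounder, so the causal comparison is within device type levels.
Within each level — mobile: 39.9% vs 65.0%; desktop: 8.1% vs 14.8% — Variant H is higher every time.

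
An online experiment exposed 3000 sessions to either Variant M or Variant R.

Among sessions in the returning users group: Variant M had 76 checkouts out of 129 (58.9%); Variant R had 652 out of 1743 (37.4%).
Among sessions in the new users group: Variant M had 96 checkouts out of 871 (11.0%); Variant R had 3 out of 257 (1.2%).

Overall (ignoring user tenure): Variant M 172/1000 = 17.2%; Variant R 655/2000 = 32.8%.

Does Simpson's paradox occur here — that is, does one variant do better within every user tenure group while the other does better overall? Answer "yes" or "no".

yes

Within each user tenure level (returning users 58.9% vs 37.4%; new users 11.0% vs 1.2%), Variant M has the higher rate every time. Pooled: 17.2% vs 32.8% — Variant R has the higher rate overall. The two comparisons disagree.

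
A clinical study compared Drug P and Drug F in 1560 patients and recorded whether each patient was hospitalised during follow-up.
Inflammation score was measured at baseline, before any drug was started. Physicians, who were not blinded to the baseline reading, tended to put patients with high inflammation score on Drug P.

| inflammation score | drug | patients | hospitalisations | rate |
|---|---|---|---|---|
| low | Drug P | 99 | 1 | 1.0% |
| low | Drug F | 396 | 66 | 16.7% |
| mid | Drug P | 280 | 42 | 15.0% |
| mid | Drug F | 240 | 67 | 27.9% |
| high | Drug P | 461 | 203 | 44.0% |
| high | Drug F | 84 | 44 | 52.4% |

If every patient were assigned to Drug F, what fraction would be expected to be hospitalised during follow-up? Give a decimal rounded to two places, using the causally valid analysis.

0.33

Inflammation score differs across drugs for reasons unrelated to any effect of the drug itself, and it separately predicts the outcome — a classic confounder. We must compare within inflammation score levels.
Standardising Drug F to the population inflammation score mix: 0.317·66/396 + 0.333·67/240 + 0.349·44/84 = 0.329.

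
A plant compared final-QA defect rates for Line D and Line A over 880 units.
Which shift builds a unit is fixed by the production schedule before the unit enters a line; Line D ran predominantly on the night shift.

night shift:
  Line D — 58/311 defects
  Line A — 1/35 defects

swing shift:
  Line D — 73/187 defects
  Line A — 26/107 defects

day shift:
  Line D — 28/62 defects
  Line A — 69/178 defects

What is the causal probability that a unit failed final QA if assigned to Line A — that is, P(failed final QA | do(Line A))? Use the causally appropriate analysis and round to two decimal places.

0.20

The stratified and pooled comparisons disagree (Line A wins within each shift; Line D wins overall), so the answer turns on the causal role of shift.
Shift differs across lines for reasons unrelated to any effect of the line itself, and it separately predicts the outcome — a classic confounder. We must compare within shift levels.
Standardising Line A to the population shift mix: 0.393·1/35 + 0.334·26/107 + 0.273·69/178 = 0.198.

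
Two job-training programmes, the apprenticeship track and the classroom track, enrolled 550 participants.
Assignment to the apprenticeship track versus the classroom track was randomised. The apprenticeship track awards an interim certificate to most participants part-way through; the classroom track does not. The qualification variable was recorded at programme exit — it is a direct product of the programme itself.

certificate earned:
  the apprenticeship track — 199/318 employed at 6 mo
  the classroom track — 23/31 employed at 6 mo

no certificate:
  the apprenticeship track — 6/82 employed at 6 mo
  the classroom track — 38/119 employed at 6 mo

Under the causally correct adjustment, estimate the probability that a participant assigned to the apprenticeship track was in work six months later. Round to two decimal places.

0.51

Qualification attained during the programme here is a post-treatment variable shaped by the programme; conditioning on it would introduce bias rather than remove it. The overall comparison is the causal one.
So P(outcome | do(the apprenticeship track)) is just the pooled rate for the apprenticeship track: 205/400 = 0.512.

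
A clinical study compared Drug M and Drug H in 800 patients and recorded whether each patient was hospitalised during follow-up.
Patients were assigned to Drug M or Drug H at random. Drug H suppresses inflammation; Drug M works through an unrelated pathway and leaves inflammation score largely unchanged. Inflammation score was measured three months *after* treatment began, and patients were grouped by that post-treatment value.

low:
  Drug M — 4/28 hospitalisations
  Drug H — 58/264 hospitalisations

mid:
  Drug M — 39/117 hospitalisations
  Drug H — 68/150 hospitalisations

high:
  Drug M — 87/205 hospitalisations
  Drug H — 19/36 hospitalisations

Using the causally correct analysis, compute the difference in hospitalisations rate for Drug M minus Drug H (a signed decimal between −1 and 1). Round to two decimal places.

+0.05

Within every inflammation score level Drug M has the lower rate, yet pooled Drug H does — Simpson's reversal.
Because the drug influences inflammation score, inflammation score is a post-treatment mediator, not a confounder. Stratifying on it would bias the estimate; the causal effect is the crude pooled difference.
The causal difference is the pooled difference: 0.371 − 0.322 = +0.049.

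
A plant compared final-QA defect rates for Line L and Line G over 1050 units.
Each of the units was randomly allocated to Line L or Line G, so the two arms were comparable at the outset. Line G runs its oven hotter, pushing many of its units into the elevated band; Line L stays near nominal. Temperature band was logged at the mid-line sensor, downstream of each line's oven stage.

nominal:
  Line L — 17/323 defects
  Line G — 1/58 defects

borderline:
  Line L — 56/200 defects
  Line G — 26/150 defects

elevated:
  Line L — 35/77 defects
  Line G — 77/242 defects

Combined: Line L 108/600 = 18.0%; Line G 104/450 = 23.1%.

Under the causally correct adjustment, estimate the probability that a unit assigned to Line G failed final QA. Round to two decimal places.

The in-process temperature band-specific comparison favours Line G throughout, but the pooled figures favour Line L. The question is whether to condition on in-process temperature band.
In-process temperature band here is a post-treatment variable shaped by the line; conditioning on it would introduce bias rather than remove it. The overall comparison is the causal one.
So P(outcome | do(Line G)) is just the pooled rate for Line G: 104/450 = 0.231.

0.23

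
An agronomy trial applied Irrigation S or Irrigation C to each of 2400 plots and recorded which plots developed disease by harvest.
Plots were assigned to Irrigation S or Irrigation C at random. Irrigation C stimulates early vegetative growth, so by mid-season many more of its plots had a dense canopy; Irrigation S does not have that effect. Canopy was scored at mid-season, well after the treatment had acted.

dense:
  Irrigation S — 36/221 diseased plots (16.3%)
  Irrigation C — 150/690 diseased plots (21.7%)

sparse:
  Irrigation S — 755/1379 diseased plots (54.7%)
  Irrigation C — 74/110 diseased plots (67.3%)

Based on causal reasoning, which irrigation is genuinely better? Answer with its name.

Irrigation S is lower inside every mid-season canopy stratum but Irrigation C is lower in aggregate. Whether to stratify depends on how mid-season canopy relates to the irrigation.
Mid-season canopy lies on the pathway irrigation → mid-season canopy → outcome, so adjusting for it blocks the indirect effect. For the total causal effect of irrigation, use the unadjusted pooled rates.
Pooled: Irrigation S 49.4% vs Irrigation C 28.0%; Irrigation C is lower overall.

Irrigation C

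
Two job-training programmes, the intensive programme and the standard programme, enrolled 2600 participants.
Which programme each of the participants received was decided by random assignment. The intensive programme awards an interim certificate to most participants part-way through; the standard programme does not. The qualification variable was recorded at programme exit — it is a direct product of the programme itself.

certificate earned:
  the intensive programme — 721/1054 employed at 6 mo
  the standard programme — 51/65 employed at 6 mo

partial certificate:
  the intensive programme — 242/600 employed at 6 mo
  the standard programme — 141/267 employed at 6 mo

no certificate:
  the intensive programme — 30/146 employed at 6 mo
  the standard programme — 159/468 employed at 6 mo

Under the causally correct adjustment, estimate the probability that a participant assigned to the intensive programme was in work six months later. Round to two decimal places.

Qualification attained during the programme here is a post-treatment variable shaped by the programme; conditioning on it would introduce bias rather than remove it. The overall comparison is the causal one.
So P(outcome | do(the intensive programme)) is just the pooled rate for the intensive programme: 993/1800 = 0.552.

0.55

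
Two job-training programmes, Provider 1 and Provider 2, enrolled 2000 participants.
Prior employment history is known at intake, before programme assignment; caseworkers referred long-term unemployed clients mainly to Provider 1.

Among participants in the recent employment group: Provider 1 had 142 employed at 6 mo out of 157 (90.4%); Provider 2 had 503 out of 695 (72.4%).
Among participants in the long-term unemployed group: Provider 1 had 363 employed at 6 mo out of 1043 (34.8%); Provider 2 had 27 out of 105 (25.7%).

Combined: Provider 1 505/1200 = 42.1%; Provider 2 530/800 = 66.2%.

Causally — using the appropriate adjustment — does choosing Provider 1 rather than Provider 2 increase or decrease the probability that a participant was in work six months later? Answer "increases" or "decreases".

Within every prior employment history level Provider 1 has the higher rate, yet pooled Provider 2 does — Simpson's reversal.
Nothing the programme does changes prior employment history; the imbalance is an allocation artefact. With prior employment history also predicting the outcome, the pooled figure is confounded, and the within-stratum comparison is the causal one.
Within each level — recent employment: 90.4% vs 72.4%; long-term unemployed: 34.8% vs 25.7% — Provider 1 is higher every time.

increases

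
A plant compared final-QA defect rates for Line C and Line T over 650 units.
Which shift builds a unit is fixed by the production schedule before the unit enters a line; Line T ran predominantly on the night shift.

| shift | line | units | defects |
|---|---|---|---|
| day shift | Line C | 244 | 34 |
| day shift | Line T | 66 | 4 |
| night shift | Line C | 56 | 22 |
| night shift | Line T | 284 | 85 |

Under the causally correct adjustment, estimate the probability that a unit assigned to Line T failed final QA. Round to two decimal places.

Shift is set before the line has any effect — it is not caused by the line — and it independently drives the outcome. That makes it a confounder, so the causal comparison is within shift levels.
Standardising Line T to the population shift mix: 0.477·4/66 + 0.523·85/284 = 0.185.

0.19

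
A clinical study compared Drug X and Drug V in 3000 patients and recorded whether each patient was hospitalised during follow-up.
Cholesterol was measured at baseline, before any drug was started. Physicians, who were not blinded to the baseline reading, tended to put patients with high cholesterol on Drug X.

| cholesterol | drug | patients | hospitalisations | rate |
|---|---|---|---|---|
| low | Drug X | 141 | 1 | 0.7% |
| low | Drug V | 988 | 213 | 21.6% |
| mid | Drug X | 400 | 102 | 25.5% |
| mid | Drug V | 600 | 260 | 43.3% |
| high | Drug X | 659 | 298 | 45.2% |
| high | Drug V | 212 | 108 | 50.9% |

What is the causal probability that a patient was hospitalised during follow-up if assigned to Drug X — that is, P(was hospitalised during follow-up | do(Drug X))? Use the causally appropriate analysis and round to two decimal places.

0.22

Cholesterol is set before the drug has any effect — it is not caused by the drug — and it independently drives the outcome. That makes it a confounder, so the causal comparison is within cholesterol levels.
Standardising Drug X to the population cholesterol mix: 0.376·1/141 + 0.333·102/400 + 0.290·298/659 = 0.219.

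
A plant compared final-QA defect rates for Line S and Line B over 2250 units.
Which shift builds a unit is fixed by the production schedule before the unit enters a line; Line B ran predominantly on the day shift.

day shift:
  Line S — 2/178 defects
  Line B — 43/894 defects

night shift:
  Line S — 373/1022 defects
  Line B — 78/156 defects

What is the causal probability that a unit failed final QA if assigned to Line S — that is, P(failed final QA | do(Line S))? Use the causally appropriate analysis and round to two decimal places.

Shift differs across lines for reasons unrelated to any effect of the line itself, and it separately predicts the outcome — a classic confounder. We must compare within shift levels.
Standardising Line S to the population shift mix: 0.476·2/178 + 0.524·373/1022 = 0.196.

0.20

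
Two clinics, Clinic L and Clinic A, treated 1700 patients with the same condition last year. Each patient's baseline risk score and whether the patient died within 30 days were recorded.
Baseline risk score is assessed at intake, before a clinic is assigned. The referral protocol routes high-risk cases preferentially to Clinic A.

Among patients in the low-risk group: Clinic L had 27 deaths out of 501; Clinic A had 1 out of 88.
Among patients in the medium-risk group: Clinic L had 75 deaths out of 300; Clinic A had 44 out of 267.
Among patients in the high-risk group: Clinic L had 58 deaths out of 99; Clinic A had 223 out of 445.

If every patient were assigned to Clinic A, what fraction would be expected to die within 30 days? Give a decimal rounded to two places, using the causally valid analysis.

The imbalance in baseline risk score arose from how patients were allocated, not from anything the clinic did; and baseline risk score independently affects the outcome. The pooled gap is confounded — condition on baseline risk score.
Standardising Clinic A to the population baseline risk score mix: 0.346·1/88 + 0.334·44/267 + 0.320·223/445 = 0.219.

0.22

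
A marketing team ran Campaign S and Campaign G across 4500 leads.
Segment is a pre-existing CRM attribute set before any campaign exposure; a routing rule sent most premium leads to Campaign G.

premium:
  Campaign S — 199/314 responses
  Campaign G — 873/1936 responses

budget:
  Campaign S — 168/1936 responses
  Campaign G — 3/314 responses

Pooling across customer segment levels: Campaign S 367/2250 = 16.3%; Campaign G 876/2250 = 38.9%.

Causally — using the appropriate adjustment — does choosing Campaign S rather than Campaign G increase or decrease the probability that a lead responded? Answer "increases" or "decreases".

increases

Campaign S is higher inside every customer segment stratum but Campaign G is higher in aggregate. Whether to stratify depends on how customer segment relates to the campaign.
Here customer segment is a common cause — it drives both which campaign a case falls under and the outcome. The crude comparison mixes populations; the stratum-specific rates are the causally relevant ones.
Within each level — premium: 63.4% vs 45.1%; budget: 8.7% vs 1.0% — Campaign S is higher every time.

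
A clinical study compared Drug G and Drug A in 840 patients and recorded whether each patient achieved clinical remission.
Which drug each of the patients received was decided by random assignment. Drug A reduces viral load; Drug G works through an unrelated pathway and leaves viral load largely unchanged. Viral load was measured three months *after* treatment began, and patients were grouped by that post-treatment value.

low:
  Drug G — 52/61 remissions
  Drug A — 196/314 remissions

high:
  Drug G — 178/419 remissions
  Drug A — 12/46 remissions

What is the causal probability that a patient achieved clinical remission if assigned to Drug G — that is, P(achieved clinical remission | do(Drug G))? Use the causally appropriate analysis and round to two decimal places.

Within every viral load level Drug G has the higher rate, yet pooled Drug A does — Simpson's reversal.
Stratifying would compare drugs among patients the drugs themselves sorted into viral load groups — a form of selection on an intermediate. The unconditioned pooled rates give the total causal effect.
So P(outcome | do(Drug G)) is just the pooled rate for Drug G: 230/480 = 0.479.

0.48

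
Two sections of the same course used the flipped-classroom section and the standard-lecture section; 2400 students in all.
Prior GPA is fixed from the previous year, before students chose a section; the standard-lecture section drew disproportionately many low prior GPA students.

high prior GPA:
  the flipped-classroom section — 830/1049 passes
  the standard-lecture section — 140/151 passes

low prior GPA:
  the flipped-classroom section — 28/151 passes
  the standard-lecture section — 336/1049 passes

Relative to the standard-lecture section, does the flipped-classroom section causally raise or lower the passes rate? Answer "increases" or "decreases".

Nothing the teaching method does changes prior GPA band; the imbalance is an allocation artefact. With prior GPA band also predicting the outcome, the pooled figure is confounded, and the within-stratum comparison is the causal one.
Within each level — high prior GPA: 79.1% vs 92.7%; low prior GPA: 18.5% vs 32.0% — the standard-lecture section is higher every time.

decreases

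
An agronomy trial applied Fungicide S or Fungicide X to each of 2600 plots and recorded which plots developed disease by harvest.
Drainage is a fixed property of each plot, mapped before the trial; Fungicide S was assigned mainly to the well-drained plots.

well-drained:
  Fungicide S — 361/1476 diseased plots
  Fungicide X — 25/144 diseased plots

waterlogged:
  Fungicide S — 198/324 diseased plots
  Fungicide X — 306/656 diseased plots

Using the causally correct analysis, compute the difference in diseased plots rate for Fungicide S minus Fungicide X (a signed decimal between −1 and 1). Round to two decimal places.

Field drainage differs across fungicides for reasons unrelated to any effect of the fungicide itself, and it separately predicts the outcome — a classic confounder. We must compare within field drainage levels.
Adjusting over the population distribution of field drainage: 0.623·(0.245−0.174) + 0.377·(0.611−0.466) = +0.099.

+0.10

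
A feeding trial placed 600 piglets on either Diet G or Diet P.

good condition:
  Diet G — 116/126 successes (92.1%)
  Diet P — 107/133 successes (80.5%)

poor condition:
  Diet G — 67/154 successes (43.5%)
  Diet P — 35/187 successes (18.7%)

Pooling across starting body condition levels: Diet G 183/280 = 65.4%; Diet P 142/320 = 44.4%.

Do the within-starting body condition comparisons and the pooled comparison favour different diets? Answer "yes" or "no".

no

Within each starting body condition level (good condition 92.1% vs 80.5%; poor condition 43.5% vs 18.7%), Diet G has the higher rate every time. Pooled: 65.4% vs 44.4% — Diet G has the higher rate overall. They agree.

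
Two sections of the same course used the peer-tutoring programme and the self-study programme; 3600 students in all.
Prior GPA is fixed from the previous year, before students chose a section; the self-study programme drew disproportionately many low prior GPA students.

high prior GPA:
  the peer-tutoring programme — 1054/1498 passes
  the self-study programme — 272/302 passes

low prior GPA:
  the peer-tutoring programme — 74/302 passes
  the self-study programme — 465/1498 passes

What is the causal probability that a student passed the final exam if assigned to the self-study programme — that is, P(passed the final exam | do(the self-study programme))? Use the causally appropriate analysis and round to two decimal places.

Within every prior GPA band level the self-study programme has the higher rate, yet pooled the peer-tutoring programme does — Simpson's reversal.
Prior GPA band differs across teaching methods for reasons unrelated to any effect of the teaching method itself, and it separately predicts the outcome — a classic confounder. We must compare within prior GPA band levels.
Standardising the self-study programme to the population prior GPA band mix: 0.500·272/302 + 0.500·465/1498 = 0.606.

0.61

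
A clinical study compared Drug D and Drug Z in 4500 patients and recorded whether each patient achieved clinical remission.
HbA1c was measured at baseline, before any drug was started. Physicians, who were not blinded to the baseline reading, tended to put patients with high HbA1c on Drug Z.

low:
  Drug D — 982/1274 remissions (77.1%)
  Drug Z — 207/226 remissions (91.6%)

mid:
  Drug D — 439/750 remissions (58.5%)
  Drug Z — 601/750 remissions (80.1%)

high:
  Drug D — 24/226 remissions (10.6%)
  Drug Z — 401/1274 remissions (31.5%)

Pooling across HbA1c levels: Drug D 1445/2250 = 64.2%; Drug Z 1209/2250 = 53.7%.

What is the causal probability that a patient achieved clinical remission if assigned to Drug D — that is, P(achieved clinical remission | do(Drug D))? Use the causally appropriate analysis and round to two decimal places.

0.49

The HbA1c-specific comparison favours Drug Z throughout, but the pooled figures favour Drug D. The question is whether to condition on HbA1c.
The imbalance in HbA1c arose from how patients were allocated, not from anything the drug did; and HbA1c independently affects the outcome. The pooled gap is confounded — condition on HbA1c.
Standardising Drug D to the population HbA1c mix: 0.333·982/1274 + 0.333·439/750 + 0.333·24/226 = 0.487.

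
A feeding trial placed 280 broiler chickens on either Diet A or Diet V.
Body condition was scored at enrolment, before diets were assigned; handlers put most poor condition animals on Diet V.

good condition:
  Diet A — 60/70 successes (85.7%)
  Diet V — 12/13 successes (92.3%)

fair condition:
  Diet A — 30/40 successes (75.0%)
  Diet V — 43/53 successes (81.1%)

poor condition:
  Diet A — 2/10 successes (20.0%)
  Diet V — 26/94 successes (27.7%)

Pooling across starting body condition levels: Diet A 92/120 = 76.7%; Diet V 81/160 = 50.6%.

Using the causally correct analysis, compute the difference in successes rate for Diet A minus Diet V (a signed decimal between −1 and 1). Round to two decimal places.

Starting body condition differs across diets for reasons unrelated to any effect of the diet itself, and it separately predicts the outcome — a classic confounder. We must compare within starting body condition levels.
Adjusting over the population distribution of starting body condition: 0.296·(0.857−0.923) + 0.332·(0.750−0.811) + 0.371·(0.200−0.277) = -0.068.

-0.07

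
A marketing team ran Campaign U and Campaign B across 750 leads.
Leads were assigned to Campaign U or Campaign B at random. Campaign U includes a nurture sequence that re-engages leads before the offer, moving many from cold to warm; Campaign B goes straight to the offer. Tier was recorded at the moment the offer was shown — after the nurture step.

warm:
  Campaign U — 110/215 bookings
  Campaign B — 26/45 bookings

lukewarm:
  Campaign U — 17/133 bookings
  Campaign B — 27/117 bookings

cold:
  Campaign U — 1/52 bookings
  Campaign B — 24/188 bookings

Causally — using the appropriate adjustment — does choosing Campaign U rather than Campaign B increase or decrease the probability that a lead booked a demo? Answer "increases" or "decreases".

increases

Because the campaign influences engagement tier, engagement tier is a post-treatment mediator, not a confounder. Stratifying on it would bias the estimate; the causal effect is the crude pooled difference.
Pooled: Campaign U 32.0% vs Campaign B 22.0%; Campaign U is higher overall.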